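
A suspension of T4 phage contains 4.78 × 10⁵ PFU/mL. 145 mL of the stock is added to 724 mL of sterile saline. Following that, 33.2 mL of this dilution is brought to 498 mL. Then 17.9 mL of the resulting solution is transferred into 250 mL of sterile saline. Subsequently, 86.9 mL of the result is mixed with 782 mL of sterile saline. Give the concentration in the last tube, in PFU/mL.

Overall dilution factor = 5.993 × 15 × 14.97 × 9.999 = 1.35 × 10⁴.
4.78 × 10⁵ PFU/mL / 1.35 × 10⁴ = 35.5 PFU/mL.

35.5 PFU/mL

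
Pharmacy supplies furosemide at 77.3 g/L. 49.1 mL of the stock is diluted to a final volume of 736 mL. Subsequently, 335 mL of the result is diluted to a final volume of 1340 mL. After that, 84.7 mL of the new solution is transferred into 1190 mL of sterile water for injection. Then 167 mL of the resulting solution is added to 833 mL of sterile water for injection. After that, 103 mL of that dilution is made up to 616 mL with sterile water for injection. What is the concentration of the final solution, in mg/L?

Overall dilution factor = 14.99 × 4 × 15.05 × 5.988 × 5.981 = 3.23 × 10⁴.
77.3 g/L / 3.23 × 10⁴ = 2.39 × 10⁻³ g/L = 2.39 mg/L.

2.39 mg/L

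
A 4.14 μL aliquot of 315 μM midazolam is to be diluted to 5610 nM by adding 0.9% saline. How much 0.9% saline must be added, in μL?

228 μL

5610 nM = 5.61 μM.
V₂ = C₁V₁/C₂ = 315 × 4.14 / 5.61 = 232 μL.
Diluent to add = V₂ − V₁ = 232 − 4.14 = 228 μL.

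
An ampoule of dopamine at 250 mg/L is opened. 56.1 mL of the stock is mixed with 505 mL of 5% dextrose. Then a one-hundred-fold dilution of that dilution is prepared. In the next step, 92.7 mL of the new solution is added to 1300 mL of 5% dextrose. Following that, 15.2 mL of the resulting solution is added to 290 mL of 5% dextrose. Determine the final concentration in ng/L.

Overall dilution factor = 10.00 × 100 × 15.02 × 20.08 = 3.02 × 10⁵.
250 mg/L / 3.02 × 10⁵ = 8.29 × 10⁻⁴ mg/L = 829 ng/L.

829 ng/L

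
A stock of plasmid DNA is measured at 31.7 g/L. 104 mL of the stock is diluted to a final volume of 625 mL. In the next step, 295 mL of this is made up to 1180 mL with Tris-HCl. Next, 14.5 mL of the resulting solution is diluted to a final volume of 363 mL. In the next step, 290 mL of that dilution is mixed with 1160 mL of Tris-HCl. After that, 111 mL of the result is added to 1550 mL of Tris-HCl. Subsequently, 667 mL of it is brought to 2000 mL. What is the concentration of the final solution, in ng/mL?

235 ng/mL

Overall dilution factor = 6.010 × 4 × 25.03 × 5 × 14.96 × 2.999 = 1.35 × 10⁵.
31.7 g/L / 1.35 × 10⁵ = 2.35 × 10⁻⁴ g/L = 235 ng/mL.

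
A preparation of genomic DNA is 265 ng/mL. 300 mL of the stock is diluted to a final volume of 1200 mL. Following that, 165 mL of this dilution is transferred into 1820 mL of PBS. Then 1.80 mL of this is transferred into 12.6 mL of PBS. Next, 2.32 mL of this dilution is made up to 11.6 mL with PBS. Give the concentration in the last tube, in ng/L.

138 ng/L

Overall dilution factor = 4 × 12.03 × 8 × 5 = 1925.
265 ng/mL / 1925 = 0.138 ng/mL = 138 ng/L.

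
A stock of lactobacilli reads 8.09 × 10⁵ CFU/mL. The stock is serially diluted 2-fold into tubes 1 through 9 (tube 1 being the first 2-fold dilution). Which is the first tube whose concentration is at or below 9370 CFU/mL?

tube 7

Tube n has concentration 8.09 × 10⁵ CFU/mL / 2ⁿ.
Need 2ⁿ ≥ 8.09 × 10⁵ CFU/mL / 9370 CFU/mL = 86.3, so n ≥ 6.43.
First such tube: n = 7.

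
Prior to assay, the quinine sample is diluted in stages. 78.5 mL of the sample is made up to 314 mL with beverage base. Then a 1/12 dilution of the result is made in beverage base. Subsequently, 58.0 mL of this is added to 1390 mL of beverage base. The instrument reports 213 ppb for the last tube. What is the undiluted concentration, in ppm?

255 ppm

Overall dilution factor = 4 × 12 × 24.97 = 1198.
Original = 213 ppb × 1198 = 2.55 × 10⁵ ppb = 255 ppm.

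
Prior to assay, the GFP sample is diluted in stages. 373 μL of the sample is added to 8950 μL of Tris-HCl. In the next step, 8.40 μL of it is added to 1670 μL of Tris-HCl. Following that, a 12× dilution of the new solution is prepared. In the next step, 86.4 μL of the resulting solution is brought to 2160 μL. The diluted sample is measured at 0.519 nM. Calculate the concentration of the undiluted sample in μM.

Overall dilution factor = 24.99 × 199.8 × 12 × 25 = 1.50 × 10⁶.
Original = 0.519 nM × 1.50 × 10⁶ = 7.78 × 10⁵ nM = 778 μM.

778 μM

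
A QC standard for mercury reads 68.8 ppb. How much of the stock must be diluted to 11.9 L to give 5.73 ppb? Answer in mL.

V₁ = C₂V₂/C₁ = 5.73 × 11.9 / 68.8 = 0.991 L = 991 mL.

991 mL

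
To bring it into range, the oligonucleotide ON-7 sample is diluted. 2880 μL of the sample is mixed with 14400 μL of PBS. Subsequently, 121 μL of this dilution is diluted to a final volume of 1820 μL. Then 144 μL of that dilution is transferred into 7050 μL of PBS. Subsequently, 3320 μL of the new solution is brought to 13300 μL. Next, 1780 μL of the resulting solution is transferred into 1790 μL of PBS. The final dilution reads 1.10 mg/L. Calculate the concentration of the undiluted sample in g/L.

39.8 g/L

Overall dilution factor = 6 × 15.04 × 49.96 × 4.006 × 2.006 = 3.62 × 10⁴.
Original = 1.10 mg/L × 3.62 × 10⁴ = 3.98 × 10⁴ mg/L = 39.8 g/L.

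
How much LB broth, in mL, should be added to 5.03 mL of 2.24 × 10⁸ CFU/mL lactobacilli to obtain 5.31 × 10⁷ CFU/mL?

V₂ = C₁V₁/C₂ = 2.24 × 10⁸ × 5.03 / 5.31 × 10⁷ = 21.2 mL.
Diluent to add = V₂ − V₁ = 21.2 − 5.03 = 16.2 mL.

16.2 mL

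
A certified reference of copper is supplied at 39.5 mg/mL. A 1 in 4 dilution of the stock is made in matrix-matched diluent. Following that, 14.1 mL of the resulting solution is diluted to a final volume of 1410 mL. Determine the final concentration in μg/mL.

98.8 μg/mL

Overall dilution factor = 4 × 100 = 400.
39.5 mg/mL / 400 = 0.0988 mg/mL = 98.8 μg/mL.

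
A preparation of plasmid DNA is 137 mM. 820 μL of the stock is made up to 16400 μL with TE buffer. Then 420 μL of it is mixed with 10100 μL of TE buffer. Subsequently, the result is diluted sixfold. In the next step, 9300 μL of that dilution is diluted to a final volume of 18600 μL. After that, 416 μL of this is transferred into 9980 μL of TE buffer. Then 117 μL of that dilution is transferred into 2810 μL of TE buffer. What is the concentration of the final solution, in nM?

Overall dilution factor = 20 × 25.05 × 6 × 2 × 24.99 × 25.02 = 3.76 × 10⁶.
137 mM / 3.76 × 10⁶ = 3.65 × 10⁻⁵ mM = 36.5 nM.

36.5 nM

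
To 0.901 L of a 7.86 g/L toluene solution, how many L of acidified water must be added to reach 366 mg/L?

366 mg/L = 0.366 g/L.
V₂ = C₁V₁/C₂ = 7.86 × 0.901 / 0.366 = 19.3 L.
Diluent to add = V₂ − V₁ = 19.3 − 0.901 = 18.4 L.

18.4 L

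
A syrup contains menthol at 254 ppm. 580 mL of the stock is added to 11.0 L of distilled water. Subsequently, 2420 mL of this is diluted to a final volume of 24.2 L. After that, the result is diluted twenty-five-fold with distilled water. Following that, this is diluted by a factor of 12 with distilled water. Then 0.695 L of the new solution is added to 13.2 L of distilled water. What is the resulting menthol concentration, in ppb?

Overall dilution factor = 19.97 × 10 × 25 × 12 × 19.99 = 1.20 × 10⁶.
254 ppm / 1.20 × 10⁶ = 2.12 × 10⁻⁴ ppm = 0.212 ppb.

0.212 ppb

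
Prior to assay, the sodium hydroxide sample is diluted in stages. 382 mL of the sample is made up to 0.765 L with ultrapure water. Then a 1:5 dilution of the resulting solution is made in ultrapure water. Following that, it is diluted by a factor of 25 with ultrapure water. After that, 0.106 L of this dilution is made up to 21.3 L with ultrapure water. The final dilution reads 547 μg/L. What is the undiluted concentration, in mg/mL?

Overall dilution factor = 2.003 × 5 × 25 × 200.9 = 5.03 × 10⁴.
Original = 547 μg/L × 5.03 × 10⁴ = 2.75 × 10⁷ μg/L = 27.5 mg/mL.

27.5 mg/mL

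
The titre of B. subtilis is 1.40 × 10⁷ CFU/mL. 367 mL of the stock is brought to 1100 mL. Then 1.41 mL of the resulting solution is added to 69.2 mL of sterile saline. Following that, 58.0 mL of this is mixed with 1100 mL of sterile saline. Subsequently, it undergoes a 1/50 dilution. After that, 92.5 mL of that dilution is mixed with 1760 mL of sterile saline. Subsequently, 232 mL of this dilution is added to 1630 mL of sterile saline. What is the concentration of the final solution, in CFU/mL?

Overall dilution factor = 2.997 × 50.08 × 19.97 × 50 × 20.03 × 8.026 = 2.41 × 10⁷.
1.40 × 10⁷ CFU/mL / 2.41 × 10⁷ = 0.581 CFU/mL.

0.581 CFU/mL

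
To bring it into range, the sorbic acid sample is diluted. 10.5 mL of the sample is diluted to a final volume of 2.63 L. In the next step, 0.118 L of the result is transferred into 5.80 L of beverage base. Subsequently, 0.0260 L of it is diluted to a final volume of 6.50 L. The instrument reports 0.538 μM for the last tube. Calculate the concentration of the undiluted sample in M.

1.69 M

Overall dilution factor = 250.5 × 50.15 × 250 = 3.14 × 10⁶.
Original = 0.538 μM × 3.14 × 10⁶ = 1.69 × 10⁶ μM = 1.69 M.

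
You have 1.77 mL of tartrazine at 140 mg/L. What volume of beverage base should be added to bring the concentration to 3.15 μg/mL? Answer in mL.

3.15 μg/mL = 3.15 mg/L.
V₂ = C₁V₁/C₂ = 140 × 1.77 / 3.15 = 78.7 mL.
Diluent to add = V₂ − V₁ = 78.7 − 1.77 = 76.9 mL.

76.9 mL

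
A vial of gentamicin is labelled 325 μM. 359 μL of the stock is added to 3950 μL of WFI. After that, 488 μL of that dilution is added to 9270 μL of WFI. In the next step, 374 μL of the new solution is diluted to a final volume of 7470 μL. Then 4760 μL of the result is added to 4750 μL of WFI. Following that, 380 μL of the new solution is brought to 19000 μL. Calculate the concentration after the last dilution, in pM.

Overall dilution factor = 12.00 × 20.00 × 19.97 × 1.998 × 50 = 4.79 × 10⁵.
325 μM / 4.79 × 10⁵ = 6.79 × 10⁻⁴ μM = 679 pM.

679 pM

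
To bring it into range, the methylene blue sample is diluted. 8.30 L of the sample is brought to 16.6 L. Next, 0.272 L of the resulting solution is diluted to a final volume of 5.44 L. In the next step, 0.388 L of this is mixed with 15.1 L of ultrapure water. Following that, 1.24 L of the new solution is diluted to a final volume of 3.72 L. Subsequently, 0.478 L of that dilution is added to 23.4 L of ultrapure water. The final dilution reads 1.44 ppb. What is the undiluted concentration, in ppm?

345 ppm

Overall dilution factor = 2 × 20 × 39.92 × 3 × 49.95 = 2.39 × 10⁵.
Original = 1.44 ppb × 2.39 × 10⁵ = 3.45 × 10⁵ ppb = 345 ppm.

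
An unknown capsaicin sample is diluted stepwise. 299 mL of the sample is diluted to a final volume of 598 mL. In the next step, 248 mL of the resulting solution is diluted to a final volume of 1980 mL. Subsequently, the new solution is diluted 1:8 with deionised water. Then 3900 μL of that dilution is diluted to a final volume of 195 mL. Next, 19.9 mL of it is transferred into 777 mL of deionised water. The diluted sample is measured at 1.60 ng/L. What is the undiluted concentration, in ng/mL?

409 ng/mL

Overall dilution factor = 2 × 7.984 × 8 × 50 × 40.05 = 2.56 × 10⁵.
Original = 1.60 ng/L × 2.56 × 10⁵ = 4.09 × 10⁵ ng/L = 409 ng/mL.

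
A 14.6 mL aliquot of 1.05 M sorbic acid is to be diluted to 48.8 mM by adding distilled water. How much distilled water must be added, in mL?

48.8 mM = 0.0488 M.
V₂ = C₁V₁/C₂ = 1.05 × 14.6 / 0.0488 = 314 mL.
Diluent to add = V₂ − V₁ = 314 − 14.6 = 300 mL.

300 mL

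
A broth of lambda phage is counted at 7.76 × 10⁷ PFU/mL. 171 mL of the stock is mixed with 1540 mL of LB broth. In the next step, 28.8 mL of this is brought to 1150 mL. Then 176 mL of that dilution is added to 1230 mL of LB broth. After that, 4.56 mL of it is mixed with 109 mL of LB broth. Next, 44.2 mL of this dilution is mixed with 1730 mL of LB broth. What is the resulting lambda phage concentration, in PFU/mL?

24.3 PFU/mL

Overall dilution factor = 10.01 × 39.93 × 7.989 × 24.90 × 40.14 = 3.19 × 10⁶.
7.76 × 10⁷ PFU/mL / 3.19 × 10⁶ = 24.3 PFU/mL.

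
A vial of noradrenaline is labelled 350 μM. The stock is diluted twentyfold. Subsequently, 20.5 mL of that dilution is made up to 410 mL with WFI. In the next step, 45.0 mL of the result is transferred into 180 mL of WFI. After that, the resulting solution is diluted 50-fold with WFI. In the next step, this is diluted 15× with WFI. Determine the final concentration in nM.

Overall dilution factor = 20 × 20 × 5 × 50 × 15 = 1.50 × 10⁶.
350 μM / 1.50 × 10⁶ = 2.33 × 10⁻⁴ μM = 0.233 nM.

0.233 nM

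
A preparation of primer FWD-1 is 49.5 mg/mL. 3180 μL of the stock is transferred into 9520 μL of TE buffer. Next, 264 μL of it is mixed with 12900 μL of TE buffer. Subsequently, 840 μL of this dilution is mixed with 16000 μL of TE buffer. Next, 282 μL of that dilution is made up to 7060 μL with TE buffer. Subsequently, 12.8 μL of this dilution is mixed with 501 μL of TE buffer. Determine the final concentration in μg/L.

Overall dilution factor = 3.994 × 49.86 × 20.05 × 25.04 × 40.14 = 4.01 × 10⁶.
49.5 mg/mL / 4.01 × 10⁶ = 1.23 × 10⁻⁵ mg/mL = 12.3 μg/L.

12.3 μg/L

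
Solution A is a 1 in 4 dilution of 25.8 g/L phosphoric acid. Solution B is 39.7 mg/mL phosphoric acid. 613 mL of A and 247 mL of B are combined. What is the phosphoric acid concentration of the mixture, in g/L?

C_A = 25.8 g/L / 4 = 6.45 g/L.
C_B = 39.7 mg/mL = 39.7 g/L.
C_mix = (C_A·V_A + C_B·V_B)/(V_A + V_B) = (6.45×613 + 39.7×247) / 860.0 = 16.0 g/L.

16.0 g/L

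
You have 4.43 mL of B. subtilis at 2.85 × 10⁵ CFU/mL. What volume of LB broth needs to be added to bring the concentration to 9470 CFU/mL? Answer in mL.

V₂ = C₁V₁/C₂ = 2.85 × 10⁵ × 4.43 / 9470 = 133 mL.
Diluent to add = V₂ − V₁ = 133 − 4.43 = 129 mL.

129 mL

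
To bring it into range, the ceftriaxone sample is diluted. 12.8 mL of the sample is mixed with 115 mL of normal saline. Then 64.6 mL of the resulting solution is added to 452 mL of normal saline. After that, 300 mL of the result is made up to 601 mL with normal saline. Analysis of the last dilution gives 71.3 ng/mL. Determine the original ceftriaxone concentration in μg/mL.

Overall dilution factor = 9.984 × 7.997 × 2.003 = 160.
Original = 71.3 ng/mL × 160 = 1.14 × 10⁴ ng/mL = 11.4 μg/mL.

11.4 μg/mL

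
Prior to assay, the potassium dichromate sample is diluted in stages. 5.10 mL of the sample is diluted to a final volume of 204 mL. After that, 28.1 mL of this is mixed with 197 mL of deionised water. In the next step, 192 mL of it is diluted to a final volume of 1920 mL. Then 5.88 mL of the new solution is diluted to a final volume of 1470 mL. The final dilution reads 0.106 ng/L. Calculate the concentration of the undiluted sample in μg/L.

84.9 μg/L

Overall dilution factor = 40 × 8.011 × 10 × 250 = 8.01 × 10⁵.
Original = 0.106 ng/L × 8.01 × 10⁵ = 8.49 × 10⁴ ng/L = 84.9 μg/L.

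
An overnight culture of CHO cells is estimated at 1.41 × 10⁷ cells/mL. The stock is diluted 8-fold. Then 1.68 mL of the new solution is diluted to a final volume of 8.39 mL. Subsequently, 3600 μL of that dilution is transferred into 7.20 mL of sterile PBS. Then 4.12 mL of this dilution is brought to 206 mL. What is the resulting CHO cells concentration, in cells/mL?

2350 cells/mL

Overall dilution factor = 8 × 4.994 × 3 × 50 = 5993.
1.41 × 10⁷ cells/mL / 5993 = 2350 cells/mL.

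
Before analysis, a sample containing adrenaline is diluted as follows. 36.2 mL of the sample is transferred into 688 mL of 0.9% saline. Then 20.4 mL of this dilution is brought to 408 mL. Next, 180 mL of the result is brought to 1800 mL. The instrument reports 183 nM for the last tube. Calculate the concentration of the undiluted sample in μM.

Overall dilution factor = 20.01 × 20 × 10 = 4001.
Original = 183 nM × 4001 = 7.32 × 10⁵ nM = 732 μM.

732 μM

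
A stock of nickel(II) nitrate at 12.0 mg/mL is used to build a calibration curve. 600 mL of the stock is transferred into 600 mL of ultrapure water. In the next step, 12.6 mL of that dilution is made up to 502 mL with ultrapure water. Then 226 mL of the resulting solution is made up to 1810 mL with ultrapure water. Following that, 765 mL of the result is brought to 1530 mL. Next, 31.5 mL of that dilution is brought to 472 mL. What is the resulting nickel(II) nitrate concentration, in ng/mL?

Overall dilution factor = 2 × 39.84 × 8.009 × 2 × 14.98 = 1.91 × 10⁴.
12.0 mg/mL / 1.91 × 10⁴ = 6.27 × 10⁻⁴ mg/mL = 627 ng/mL.

627 ng/mL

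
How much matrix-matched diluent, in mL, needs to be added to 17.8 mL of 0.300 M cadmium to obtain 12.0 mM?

12.0 mM = 0.0120 M.
V₂ = C₁V₁/C₂ = 0.300 × 17.8 / 0.0120 = 445 mL.
Diluent to add = V₂ − V₁ = 445 − 17.8 = 427 mL.

427 mL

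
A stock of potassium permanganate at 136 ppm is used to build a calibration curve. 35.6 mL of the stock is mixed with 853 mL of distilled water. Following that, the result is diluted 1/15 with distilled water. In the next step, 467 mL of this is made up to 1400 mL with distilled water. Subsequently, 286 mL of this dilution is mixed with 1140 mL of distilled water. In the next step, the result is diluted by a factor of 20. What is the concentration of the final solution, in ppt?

1220 ppt

Overall dilution factor = 24.96 × 15 × 2.998 × 4.986 × 20 = 1.12 × 10⁵.
136 ppm / 1.12 × 10⁵ = 1.22 × 10⁻³ ppm = 1220 ppt.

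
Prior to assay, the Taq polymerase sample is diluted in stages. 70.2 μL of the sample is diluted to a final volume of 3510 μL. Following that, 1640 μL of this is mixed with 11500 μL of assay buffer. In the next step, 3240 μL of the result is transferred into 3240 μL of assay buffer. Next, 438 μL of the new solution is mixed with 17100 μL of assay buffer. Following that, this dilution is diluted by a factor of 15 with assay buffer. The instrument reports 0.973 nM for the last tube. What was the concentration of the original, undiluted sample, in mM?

0.468 mM

Overall dilution factor = 50 × 8.012 × 2 × 40.04 × 15 = 4.81 × 10⁵.
Original = 0.973 nM × 4.81 × 10⁵ = 4.68 × 10⁵ nM = 0.468 mM.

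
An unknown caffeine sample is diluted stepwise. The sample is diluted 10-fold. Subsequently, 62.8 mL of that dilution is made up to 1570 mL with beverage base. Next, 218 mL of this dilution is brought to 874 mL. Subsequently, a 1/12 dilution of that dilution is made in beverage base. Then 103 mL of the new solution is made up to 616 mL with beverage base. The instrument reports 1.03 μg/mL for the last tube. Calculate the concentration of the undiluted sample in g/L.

Overall dilution factor = 10 × 25 × 4.009 × 12 × 5.981 = 7.19 × 10⁴.
Original = 1.03 μg/mL × 7.19 × 10⁴ = 7.41 × 10⁴ μg/mL = 74.1 g/L.

74.1 g/L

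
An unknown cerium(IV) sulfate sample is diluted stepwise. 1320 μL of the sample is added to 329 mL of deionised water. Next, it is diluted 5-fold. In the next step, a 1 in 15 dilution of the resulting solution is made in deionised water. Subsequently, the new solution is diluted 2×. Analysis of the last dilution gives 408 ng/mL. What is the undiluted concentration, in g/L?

15.3 g/L

Overall dilution factor = 250.2 × 5 × 15 × 2 = 3.75 × 10⁴.
Original = 408 ng/mL × 3.75 × 10⁴ = 1.53 × 10⁷ ng/mL = 15.3 g/L.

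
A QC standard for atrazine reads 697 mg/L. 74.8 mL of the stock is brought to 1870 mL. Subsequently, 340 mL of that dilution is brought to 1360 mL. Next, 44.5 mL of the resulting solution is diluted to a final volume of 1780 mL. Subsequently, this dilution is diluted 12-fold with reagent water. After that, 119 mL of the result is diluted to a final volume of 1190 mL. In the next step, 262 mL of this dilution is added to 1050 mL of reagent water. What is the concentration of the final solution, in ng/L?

290 ng/L

Overall dilution factor = 25 × 4 × 40 × 12 × 10 × 5.008 = 2.40 × 10⁶.
697 mg/L / 2.40 × 10⁶ = 2.90 × 10⁻⁴ mg/L = 290 ng/L.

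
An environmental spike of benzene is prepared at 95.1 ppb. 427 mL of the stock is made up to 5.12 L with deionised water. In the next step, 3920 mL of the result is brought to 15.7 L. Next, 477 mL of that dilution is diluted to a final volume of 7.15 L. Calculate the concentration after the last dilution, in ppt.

Overall dilution factor = 11.99 × 4.005 × 14.99 = 720.
95.1 ppb / 720 = 0.132 ppb = 132 ppt.

132 ppt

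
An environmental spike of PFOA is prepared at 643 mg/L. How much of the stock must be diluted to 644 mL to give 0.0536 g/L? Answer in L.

0.0536 g/L = 53.6 mg/L.
V₁ = C₂V₂/C₁ = 53.6 × 644 / 643 = 53.7 mL = 0.0537 L.

0.0537 L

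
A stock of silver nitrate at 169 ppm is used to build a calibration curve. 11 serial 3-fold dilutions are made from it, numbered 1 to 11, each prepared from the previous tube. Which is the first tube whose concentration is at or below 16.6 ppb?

Tube n has concentration 169 ppm / 3ⁿ.
Need 3ⁿ ≥ 169 ppm / 16.6 ppb = 1.02 × 10⁴, so n ≥ 8.40.
First such tube: n = 9.

tube 9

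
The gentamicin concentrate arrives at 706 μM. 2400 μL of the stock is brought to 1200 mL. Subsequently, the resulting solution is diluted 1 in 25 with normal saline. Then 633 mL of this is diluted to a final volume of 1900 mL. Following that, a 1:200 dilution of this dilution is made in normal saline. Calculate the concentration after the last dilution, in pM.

Overall dilution factor = 500 × 25 × 3.002 × 200 = 7.50 × 10⁶.
706 μM / 7.50 × 10⁶ = 9.41 × 10⁻⁵ μM = 94.1 pM.

94.1 pM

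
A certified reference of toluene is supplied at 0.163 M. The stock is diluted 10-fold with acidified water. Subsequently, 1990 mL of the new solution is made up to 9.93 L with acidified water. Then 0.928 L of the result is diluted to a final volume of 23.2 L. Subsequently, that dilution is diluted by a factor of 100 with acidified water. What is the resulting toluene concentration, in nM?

1310 nM

Overall dilution factor = 10 × 4.990 × 25 × 100 = 1.25 × 10⁵.
0.163 M / 1.25 × 10⁵ = 1.31 × 10⁻⁶ M = 1310 nM.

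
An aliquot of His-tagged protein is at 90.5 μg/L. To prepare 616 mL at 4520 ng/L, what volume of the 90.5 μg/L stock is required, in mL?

4520 ng/L = 4.52 μg/L.
V₁ = C₂V₂/C₁ = 4.52 × 616 / 90.5 = 30.8 mL.

30.8 mL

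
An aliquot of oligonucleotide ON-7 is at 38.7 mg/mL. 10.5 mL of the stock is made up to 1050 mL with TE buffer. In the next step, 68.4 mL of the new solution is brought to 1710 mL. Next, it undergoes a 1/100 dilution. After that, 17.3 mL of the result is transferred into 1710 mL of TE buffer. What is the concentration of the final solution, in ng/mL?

Overall dilution factor = 100 × 25 × 100 × 99.84 = 2.50 × 10⁷.
38.7 mg/mL / 2.50 × 10⁷ = 1.55 × 10⁻⁶ mg/mL = 1.55 ng/mL.

1.55 ng/mL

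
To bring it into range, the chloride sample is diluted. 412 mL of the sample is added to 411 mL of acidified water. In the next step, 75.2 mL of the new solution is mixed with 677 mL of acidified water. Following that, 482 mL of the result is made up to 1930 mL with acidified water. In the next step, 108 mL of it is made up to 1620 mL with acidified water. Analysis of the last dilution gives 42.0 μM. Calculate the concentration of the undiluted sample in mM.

50.4 mM

Overall dilution factor = 1.998 × 10.00 × 4.004 × 15 = 1200.
Original = 42.0 μM × 1200 = 5.04 × 10⁴ μM = 50.4 mM.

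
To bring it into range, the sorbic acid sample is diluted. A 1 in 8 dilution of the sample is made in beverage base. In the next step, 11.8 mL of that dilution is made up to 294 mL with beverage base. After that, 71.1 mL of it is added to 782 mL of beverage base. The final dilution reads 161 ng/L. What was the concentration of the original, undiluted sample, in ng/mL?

385 ng/mL

Overall dilution factor = 8 × 24.92 × 12.00 = 2392.
Original = 161 ng/L × 2392 = 3.85 × 10⁵ ng/L = 385 ng/mL.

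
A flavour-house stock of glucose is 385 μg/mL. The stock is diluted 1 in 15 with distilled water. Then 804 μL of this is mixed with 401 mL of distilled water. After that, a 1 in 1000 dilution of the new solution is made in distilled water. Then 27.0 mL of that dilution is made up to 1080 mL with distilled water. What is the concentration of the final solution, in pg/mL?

1.28 pg/mL

Overall dilution factor = 15 × 499.8 × 1000 × 40 = 3.00 × 10⁸.
385 μg/mL / 3.00 × 10⁸ = 1.28 × 10⁻⁶ μg/mL = 1.28 pg/mL.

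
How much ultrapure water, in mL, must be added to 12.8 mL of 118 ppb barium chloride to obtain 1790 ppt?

1790 ppt = 1.79 ppb.
V₂ = C₁V₁/C₂ = 118 × 12.8 / 1.79 = 844 mL.
Diluent to add = V₂ − V₁ = 844 − 12.8 = 831 mL.

831 mL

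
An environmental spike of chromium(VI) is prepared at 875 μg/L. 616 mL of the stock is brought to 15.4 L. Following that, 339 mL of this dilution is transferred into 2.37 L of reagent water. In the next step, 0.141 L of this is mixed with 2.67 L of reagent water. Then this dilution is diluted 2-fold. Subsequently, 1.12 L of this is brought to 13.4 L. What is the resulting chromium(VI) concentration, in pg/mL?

9.18 pg/mL

Overall dilution factor = 25 × 7.991 × 19.94 × 2 × 11.96 = 9.53 × 10⁴.
875 μg/L / 9.53 × 10⁴ = 9.18 × 10⁻³ μg/L = 9.18 pg/mL.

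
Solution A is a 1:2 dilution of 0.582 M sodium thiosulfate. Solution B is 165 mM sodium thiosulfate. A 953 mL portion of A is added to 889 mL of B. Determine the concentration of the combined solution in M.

0.230 M

C_A = 0.582 M / 2 = 0.291 M.
C_B = 165 mM = 0.165 M.
C_mix = (C_A·V_A + C_B·V_B)/(V_A + V_B) = (0.291×953 + 0.165×889) / 1842 = 0.230 M.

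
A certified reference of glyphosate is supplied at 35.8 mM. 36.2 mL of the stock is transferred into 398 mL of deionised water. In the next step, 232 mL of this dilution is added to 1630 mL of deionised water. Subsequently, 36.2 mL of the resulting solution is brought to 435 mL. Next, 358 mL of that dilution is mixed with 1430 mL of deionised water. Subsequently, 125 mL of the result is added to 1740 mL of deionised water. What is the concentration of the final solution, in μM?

Overall dilution factor = 11.99 × 8.026 × 12.02 × 4.994 × 14.92 = 8.62 × 10⁴.
35.8 mM / 8.62 × 10⁴ = 4.15 × 10⁻⁴ mM = 0.415 μM.

0.415 μM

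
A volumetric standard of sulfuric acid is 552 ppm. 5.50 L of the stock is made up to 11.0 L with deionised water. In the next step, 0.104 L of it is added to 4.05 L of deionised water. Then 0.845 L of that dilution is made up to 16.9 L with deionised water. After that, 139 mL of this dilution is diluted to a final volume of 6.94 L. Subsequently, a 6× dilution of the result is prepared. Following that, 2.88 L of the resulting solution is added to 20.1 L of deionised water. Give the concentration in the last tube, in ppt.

Overall dilution factor = 2 × 39.94 × 20 × 49.93 × 6 × 7.979 = 3.82 × 10⁶.
552 ppm / 3.82 × 10⁶ = 1.45 × 10⁻⁴ ppm = 145 ppt.

145 ppt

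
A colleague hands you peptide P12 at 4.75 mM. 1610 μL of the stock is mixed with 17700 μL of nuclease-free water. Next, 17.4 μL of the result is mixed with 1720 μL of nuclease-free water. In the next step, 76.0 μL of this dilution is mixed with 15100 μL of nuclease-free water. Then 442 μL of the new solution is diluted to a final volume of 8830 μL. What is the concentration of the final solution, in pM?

994 pM

Overall dilution factor = 11.99 × 99.85 × 199.7 × 19.98 = 4.78 × 10⁶.
4.75 mM / 4.78 × 10⁶ = 9.94 × 10⁻⁷ mM = 994 pM.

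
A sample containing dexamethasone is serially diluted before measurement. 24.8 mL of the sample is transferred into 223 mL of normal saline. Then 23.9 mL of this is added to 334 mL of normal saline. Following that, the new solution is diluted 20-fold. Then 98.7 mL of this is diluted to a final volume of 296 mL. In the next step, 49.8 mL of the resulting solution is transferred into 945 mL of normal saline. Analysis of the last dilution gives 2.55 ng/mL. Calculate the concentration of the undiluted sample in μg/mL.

Overall dilution factor = 9.992 × 14.97 × 20 × 2.999 × 19.98 = 1.79 × 10⁵.
Original = 2.55 ng/mL × 1.79 × 10⁵ = 4.57 × 10⁵ ng/mL = 457 μg/mL.

457 μg/mL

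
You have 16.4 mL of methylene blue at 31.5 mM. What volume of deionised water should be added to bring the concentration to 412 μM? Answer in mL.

1240 mL

412 μM = 0.412 mM.
V₂ = C₁V₁/C₂ = 31.5 × 16.4 / 0.412 = 1254 mL.
Diluent to add = V₂ − V₁ = 1254 − 16.4 = 1240 mL.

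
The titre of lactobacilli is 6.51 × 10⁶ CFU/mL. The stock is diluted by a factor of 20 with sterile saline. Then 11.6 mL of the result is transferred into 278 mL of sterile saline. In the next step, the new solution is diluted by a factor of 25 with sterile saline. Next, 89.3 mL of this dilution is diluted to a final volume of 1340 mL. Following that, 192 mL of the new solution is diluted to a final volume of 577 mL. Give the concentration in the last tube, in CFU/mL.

Overall dilution factor = 20 × 24.97 × 25 × 15.01 × 3.005 = 5.63 × 10⁵.
6.51 × 10⁶ CFU/mL / 5.63 × 10⁵ = 11.6 CFU/mL.

11.6 CFU/mL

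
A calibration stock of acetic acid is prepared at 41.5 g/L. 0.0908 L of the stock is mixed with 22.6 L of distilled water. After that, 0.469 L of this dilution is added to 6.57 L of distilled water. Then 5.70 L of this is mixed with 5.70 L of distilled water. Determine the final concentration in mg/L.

5.53 mg/L

Overall dilution factor = 249.9 × 15.01 × 2 = 7501.
41.5 g/L / 7501 = 5.53 × 10⁻³ g/L = 5.53 mg/L.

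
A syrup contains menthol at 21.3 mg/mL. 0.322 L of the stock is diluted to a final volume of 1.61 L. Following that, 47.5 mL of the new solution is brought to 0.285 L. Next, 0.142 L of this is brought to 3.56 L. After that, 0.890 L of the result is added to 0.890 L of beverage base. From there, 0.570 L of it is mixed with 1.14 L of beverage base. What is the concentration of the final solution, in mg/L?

4.72 mg/L

Overall dilution factor = 5 × 6 × 25.07 × 2 × 3 = 4513.
21.3 mg/mL / 4513 = 4.72 × 10⁻³ mg/mL = 4.72 mg/L.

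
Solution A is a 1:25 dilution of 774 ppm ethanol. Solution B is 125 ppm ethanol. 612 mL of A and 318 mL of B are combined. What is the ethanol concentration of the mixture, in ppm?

63.1 ppm

C_A = 774 ppm / 25 = 31.0 ppm.
C_mix = (C_A·V_A + C_B·V_B)/(V_A + V_B) = (31.0×612 + 125×318) / 930.0 = 63.1 ppm.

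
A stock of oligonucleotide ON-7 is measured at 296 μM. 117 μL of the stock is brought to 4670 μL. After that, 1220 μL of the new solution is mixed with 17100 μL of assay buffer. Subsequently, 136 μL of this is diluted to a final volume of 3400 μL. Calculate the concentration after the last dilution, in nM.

Overall dilution factor = 39.91 × 15.02 × 25 = 1.50 × 10⁴.
296 μM / 1.50 × 10⁴ = 0.0198 μM = 19.8 nM.

19.8 nM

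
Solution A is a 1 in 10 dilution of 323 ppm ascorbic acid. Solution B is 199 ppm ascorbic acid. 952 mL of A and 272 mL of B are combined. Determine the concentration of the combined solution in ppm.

69.3 ppm

C_A = 323 ppm / 10 = 32.3 ppm.
C_mix = (C_A·V_A + C_B·V_B)/(V_A + V_B) = (32.3×952 + 199×272) / 1224 = 69.3 ppm.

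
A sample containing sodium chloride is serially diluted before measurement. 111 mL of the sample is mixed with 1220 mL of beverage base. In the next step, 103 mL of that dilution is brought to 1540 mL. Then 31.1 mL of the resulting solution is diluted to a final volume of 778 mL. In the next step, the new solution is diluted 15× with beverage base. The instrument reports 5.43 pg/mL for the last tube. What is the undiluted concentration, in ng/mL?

365 ng/mL

Overall dilution factor = 11.99 × 14.95 × 25.02 × 15 = 6.73 × 10⁴.
Original = 5.43 pg/mL × 6.73 × 10⁴ = 3.65 × 10⁵ pg/mL = 365 ng/mL.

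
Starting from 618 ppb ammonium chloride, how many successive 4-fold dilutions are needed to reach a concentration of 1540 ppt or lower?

Need 4ⁿ ≥ 401, so n ≥ log(401)/log(4) = 4.32.
Minimum whole steps: n = 5.

5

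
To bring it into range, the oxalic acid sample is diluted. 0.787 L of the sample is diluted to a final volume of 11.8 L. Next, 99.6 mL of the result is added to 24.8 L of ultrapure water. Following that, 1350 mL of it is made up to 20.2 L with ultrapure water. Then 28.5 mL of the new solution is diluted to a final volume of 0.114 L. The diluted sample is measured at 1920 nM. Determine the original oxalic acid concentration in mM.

Overall dilution factor = 14.99 × 250.0 × 14.96 × 4 = 2.24 × 10⁵.
Original = 1920 nM × 2.24 × 10⁵ = 4.31 × 10⁸ nM = 431 mM.

431 mM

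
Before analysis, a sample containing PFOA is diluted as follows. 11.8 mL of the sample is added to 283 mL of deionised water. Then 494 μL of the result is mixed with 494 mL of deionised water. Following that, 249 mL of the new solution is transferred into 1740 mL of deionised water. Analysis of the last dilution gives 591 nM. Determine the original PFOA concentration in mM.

118 mM

Overall dilution factor = 24.98 × 1001 × 7.988 = 2.00 × 10⁵.
Original = 591 nM × 2.00 × 10⁵ = 1.18 × 10⁸ nM = 118 mM.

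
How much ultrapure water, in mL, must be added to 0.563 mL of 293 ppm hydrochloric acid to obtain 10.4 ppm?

15.3 mL

V₂ = C₁V₁/C₂ = 293 × 0.563 / 10.4 = 15.9 mL.
Diluent to add = V₂ − V₁ = 15.9 − 0.563 = 15.3 mL.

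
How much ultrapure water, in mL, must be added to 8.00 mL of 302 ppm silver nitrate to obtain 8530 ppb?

8530 ppb = 8.53 ppm.
V₂ = C₁V₁/C₂ = 302 × 8.00 / 8.53 = 283 mL.
Diluent to add = V₂ − V₁ = 283 − 8.00 = 275 mL.

275 mL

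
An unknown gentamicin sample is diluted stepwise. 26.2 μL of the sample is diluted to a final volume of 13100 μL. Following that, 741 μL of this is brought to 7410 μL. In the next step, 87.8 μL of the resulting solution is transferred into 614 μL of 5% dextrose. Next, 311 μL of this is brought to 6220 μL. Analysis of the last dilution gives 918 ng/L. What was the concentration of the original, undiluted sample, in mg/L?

734 mg/L

Overall dilution factor = 500 × 10 × 7.993 × 20 = 7.99 × 10⁵.
Original = 918 ng/L × 7.99 × 10⁵ = 7.34 × 10⁸ ng/L = 734 mg/L.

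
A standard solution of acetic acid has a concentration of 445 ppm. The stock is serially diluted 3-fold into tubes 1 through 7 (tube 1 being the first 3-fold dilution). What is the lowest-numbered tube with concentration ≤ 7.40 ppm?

tube 4

Tube n has concentration 445 ppm / 3ⁿ.
Need 3ⁿ ≥ 445 ppm / 7.40 ppm = 60.1, so n ≥ 3.73.
First such tube: n = 4.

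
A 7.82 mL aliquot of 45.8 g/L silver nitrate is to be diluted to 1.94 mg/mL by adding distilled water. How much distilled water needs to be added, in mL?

1.94 mg/mL = 1.94 g/L.
V₂ = C₁V₁/C₂ = 45.8 × 7.82 / 1.94 = 185 mL.
Diluent to add = V₂ − V₁ = 185 − 7.82 = 177 mL.

177 mL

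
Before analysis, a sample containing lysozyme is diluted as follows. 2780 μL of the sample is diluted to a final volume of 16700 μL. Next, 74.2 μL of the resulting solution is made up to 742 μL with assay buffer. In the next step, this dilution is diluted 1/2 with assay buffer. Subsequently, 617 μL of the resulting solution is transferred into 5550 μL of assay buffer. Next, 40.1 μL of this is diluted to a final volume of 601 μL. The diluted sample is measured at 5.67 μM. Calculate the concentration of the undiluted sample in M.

0.102 M

Overall dilution factor = 6.007 × 10 × 2 × 9.995 × 14.99 = 1.80 × 10⁴.
Original = 5.67 μM × 1.80 × 10⁴ = 1.02 × 10⁵ μM = 0.102 M.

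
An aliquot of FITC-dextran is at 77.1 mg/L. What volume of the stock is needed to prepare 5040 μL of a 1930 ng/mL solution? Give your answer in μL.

126 μL

1930 ng/mL = 1.93 mg/L.
V₁ = C₂V₂/C₁ = 1.93 × 5040 / 77.1 = 126 μL.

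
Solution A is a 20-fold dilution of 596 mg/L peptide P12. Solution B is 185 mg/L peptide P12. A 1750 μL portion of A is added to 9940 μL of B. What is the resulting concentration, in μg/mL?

C_A = 596 mg/L / 20 = 29.8 mg/L.
C_mix = (C_A·V_A + C_B·V_B)/(V_A + V_B) = (29.8×1750 + 185×9940) / 11690 = 162 mg/L = 162 μg/mL.

162 μg/mL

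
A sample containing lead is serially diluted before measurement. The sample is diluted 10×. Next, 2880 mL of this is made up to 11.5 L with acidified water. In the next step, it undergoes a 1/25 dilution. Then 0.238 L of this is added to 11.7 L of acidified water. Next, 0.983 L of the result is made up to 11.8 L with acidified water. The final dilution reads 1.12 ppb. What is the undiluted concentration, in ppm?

673 ppm

Overall dilution factor = 10 × 3.993 × 25 × 50.16 × 12.00 = 6.01 × 10⁵.
Original = 1.12 ppb × 6.01 × 10⁵ = 6.73 × 10⁵ ppb = 673 ppm.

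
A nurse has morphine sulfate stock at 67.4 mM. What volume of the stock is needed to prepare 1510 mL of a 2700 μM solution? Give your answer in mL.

2700 μM = 2.70 mM.
V₁ = C₂V₂/C₁ = 2.70 × 1510 / 67.4 = 60.5 mL.

60.5 mL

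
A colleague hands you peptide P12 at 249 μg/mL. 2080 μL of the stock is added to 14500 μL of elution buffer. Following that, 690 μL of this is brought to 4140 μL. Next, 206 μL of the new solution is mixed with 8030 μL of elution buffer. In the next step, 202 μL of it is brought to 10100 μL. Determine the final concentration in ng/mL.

Overall dilution factor = 7.971 × 6 × 39.98 × 50 = 9.56 × 10⁴.
249 μg/mL / 9.56 × 10⁴ = 2.60 × 10⁻³ μg/mL = 2.60 ng/mL.

2.60 ng/mL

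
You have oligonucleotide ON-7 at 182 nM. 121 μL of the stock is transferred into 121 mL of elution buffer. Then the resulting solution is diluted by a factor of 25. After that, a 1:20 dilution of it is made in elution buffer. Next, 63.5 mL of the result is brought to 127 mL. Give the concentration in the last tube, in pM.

Overall dilution factor = 1001 × 25 × 20 × 2 = 1.00 × 10⁶.
182 nM / 1.00 × 10⁶ = 1.82 × 10⁻⁴ nM = 0.182 pM.

0.182 pM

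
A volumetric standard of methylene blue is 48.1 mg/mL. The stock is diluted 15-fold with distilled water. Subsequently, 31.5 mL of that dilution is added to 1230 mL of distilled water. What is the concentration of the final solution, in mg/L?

Overall dilution factor = 15 × 40.05 = 601.
48.1 mg/mL / 601 = 0.0801 mg/mL = 80.1 mg/L.

80.1 mg/L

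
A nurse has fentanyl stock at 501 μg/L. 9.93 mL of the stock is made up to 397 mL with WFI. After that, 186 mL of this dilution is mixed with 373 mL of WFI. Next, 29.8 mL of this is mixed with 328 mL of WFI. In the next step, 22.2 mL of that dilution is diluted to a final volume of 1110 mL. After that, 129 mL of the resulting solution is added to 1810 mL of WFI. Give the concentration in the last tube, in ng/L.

0.462 ng/L

Overall dilution factor = 39.98 × 3.005 × 12.01 × 50 × 15.03 = 1.08 × 10⁶.
501 μg/L / 1.08 × 10⁶ = 4.62 × 10⁻⁴ μg/L = 0.462 ng/L.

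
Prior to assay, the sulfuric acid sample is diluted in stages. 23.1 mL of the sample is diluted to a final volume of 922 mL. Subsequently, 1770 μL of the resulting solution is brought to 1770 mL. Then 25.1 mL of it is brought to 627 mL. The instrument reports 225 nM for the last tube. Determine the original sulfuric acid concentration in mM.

224 mM

Overall dilution factor = 39.91 × 1000 × 24.98 = 9.97 × 10⁵.
Original = 225 nM × 9.97 × 10⁵ = 2.24 × 10⁸ nM = 224 mM.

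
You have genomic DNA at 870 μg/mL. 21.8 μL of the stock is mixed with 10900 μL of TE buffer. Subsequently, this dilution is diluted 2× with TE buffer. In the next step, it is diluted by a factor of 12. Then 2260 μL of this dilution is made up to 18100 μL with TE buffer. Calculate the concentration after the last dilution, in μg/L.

Overall dilution factor = 501 × 2 × 12 × 8.009 = 9.63 × 10⁴.
870 μg/mL / 9.63 × 10⁴ = 9.03 × 10⁻³ μg/mL = 9.03 μg/L.

9.03 μg/L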